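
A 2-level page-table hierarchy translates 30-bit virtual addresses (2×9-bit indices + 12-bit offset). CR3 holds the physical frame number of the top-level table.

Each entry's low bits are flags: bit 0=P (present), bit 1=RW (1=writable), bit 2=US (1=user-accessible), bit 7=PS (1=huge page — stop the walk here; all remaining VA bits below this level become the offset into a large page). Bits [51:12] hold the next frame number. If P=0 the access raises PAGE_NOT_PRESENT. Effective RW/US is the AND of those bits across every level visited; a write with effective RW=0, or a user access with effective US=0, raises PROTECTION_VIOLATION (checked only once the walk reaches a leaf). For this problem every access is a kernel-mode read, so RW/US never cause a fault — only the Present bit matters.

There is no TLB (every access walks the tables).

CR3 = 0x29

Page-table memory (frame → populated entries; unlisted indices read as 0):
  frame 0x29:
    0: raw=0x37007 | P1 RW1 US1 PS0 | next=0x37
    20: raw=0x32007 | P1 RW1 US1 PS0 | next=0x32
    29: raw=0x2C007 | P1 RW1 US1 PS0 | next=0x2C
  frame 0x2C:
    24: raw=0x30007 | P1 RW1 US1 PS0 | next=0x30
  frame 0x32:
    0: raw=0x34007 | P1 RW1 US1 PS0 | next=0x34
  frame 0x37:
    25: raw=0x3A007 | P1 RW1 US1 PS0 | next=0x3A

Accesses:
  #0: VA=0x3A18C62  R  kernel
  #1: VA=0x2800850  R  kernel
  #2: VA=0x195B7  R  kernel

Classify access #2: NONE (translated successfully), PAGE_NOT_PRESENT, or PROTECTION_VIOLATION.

Trace:
#0 VA=0x3A18C62 (r,kernel):
  lvl0: tbl 0x29, slot 29 ⇒ 0x2C007 (P1/RW1/US1/PS0)
  lvl1: tbl 0x2C, slot 24 ⇒ 0x30007 (P1/RW1/US1/PS0)
  ✓ 0x30C62  — 2 lookups
#1 VA=0x2800850 (r,kernel):
  lvl0: tbl 0x29, slot 20 ⇒ 0x32007 (P1/RW1/US1/PS0)
  lvl1: tbl 0x32, slot 0 ⇒ 0x34007 (P1/RW1/US1/PS0)
  ✓ 0x34850  — 2 lookups
#2 VA=0x195B7 (r,kernel):
  lvl0: tbl 0x29, slot 0 ⇒ 0x37007 (P1/RW1/US1/PS0)
  lvl1: tbl 0x37, slot 25 ⇒ 0x3A007 (P1/RW1/US1/PS0)
  ✓ 0x3A5B7  — 2 lookups

Access #2 fault: NONE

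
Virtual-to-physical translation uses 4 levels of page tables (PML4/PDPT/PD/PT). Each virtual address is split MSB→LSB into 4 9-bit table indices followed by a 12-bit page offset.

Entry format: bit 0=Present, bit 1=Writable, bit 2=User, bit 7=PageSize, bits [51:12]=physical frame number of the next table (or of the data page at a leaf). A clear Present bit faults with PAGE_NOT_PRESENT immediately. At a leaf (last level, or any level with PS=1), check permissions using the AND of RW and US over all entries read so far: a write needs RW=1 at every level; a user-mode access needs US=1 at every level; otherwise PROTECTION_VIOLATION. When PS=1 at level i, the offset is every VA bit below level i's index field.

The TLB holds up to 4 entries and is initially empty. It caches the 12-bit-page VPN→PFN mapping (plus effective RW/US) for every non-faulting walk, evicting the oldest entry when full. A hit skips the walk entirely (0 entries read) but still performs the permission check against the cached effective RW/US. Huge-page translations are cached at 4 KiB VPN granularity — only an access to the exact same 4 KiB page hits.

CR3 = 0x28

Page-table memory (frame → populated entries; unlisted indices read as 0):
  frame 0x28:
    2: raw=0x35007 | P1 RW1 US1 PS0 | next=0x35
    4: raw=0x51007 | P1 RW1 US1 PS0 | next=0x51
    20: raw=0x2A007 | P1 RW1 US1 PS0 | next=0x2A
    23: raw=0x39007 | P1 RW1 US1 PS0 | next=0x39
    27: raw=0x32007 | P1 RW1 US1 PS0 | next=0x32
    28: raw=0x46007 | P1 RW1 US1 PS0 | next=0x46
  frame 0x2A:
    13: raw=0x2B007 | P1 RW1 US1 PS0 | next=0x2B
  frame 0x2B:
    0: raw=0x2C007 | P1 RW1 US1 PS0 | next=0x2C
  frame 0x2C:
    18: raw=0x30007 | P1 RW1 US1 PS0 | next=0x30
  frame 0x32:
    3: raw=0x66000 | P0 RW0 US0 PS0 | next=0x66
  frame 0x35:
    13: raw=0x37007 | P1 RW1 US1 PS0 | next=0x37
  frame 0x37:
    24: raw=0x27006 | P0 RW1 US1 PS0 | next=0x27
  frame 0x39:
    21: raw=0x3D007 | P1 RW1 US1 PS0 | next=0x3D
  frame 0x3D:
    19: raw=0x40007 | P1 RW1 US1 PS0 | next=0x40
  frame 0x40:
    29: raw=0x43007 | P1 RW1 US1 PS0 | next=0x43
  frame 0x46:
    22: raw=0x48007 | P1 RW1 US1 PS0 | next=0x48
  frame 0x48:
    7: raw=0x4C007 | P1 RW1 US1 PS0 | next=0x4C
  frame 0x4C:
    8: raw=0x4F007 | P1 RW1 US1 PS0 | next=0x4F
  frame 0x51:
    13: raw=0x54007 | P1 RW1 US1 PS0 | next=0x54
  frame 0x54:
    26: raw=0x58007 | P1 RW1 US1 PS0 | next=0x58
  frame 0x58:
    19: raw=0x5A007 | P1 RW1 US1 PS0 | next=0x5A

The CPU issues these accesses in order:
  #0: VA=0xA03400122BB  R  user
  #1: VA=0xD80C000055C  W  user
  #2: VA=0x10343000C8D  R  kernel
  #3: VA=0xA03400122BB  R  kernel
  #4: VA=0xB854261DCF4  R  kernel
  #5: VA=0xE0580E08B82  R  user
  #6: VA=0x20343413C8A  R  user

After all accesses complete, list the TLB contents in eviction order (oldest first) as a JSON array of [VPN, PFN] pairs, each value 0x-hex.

Trace:
#0 VA=0xA03400122BB (r,user):
  L0: frame=0x28 idx=20 entry=0x2A007 [P=1 RW=1 US=1 PS=0]
  L1: frame=0x2A idx=13 entry=0x2B007 [P=1 RW=1 US=1 PS=0]
  L2: frame=0x2B idx=0 entry=0x2C007 [P=1 RW=1 US=1 PS=0]
  L3: frame=0x2C idx=18 entry=0x30007 [P=1 RW=1 US=1 PS=0]
  ✓ 0x302BB  — 4 lookups
#1 VA=0xD80C000055C (w,user):
  L0: frame=0x28 idx=27 entry=0x32007 [P=1 RW=1 US=1 PS=0]
  L1: frame=0x32 idx=3 entry=0x66000 [P=0 RW=0 US=0 PS=0]
  ✗ PAGE_NOT_PRESENT  [2 reads]
#2 VA=0x10343000C8D (r,kernel):
  L0: frame=0x28 idx=2 entry=0x35007 [P=1 RW=1 US=1 PS=0]
  L1: frame=0x35 idx=13 entry=0x37007 [P=1 RW=1 US=1 PS=0]
  L2: frame=0x37 idx=24 entry=0x27006 [P=0 RW=1 US=1 PS=0]
  ✗ PAGE_NOT_PRESENT  [3 reads]
#3 VA=0xA03400122BB (r,kernel):
  TLB hit vpn=0xA0340012 → PA=0x302BB
#4 VA=0xB854261DCF4 (r,kernel):
  L0: frame=0x28 idx=23 entry=0x39007 [P=1 RW=1 US=1 PS=0]
  L1: frame=0x39 idx=21 entry=0x3D007 [P=1 RW=1 US=1 PS=0]
  L2: frame=0x3D idx=19 entry=0x40007 [P=1 RW=1 US=1 PS=0]
  L3: frame=0x40 idx=29 entry=0x43007 [P=1 RW=1 US=1 PS=0]
  ✓ 0x43CF4  — 4 lookups
#5 VA=0xE0580E08B82 (r,user):
  L0: frame=0x28 idx=28 entry=0x46007 [P=1 RW=1 US=1 PS=0]
  L1: frame=0x46 idx=22 entry=0x48007 [P=1 RW=1 US=1 PS=0]
  L2: frame=0x48 idx=7 entry=0x4C007 [P=1 RW=1 US=1 PS=0]
  L3: frame=0x4C idx=8 entry=0x4F007 [P=1 RW=1 US=1 PS=0]
  ✓ 0x4FB82  — 4 lookups
#6 VA=0x20343413C8A (r,user):
  L0: frame=0x28 idx=4 entry=0x51007 [P=1 RW=1 US=1 PS=0]
  L1: frame=0x51 idx=13 entry=0x54007 [P=1 RW=1 US=1 PS=0]
  L2: frame=0x54 idx=26 entry=0x58007 [P=1 RW=1 US=1 PS=0]
  L3: frame=0x58 idx=19 entry=0x5A007 [P=1 RW=1 US=1 PS=0]
  ✓ 0x5AC8A  — 4 lookups

TLB: [["0xA0340012", "0x30"], ["0xB854261D", "0x43"], ["0xE0580E08", "0x4F"], ["0x20343413", "0x5A"]]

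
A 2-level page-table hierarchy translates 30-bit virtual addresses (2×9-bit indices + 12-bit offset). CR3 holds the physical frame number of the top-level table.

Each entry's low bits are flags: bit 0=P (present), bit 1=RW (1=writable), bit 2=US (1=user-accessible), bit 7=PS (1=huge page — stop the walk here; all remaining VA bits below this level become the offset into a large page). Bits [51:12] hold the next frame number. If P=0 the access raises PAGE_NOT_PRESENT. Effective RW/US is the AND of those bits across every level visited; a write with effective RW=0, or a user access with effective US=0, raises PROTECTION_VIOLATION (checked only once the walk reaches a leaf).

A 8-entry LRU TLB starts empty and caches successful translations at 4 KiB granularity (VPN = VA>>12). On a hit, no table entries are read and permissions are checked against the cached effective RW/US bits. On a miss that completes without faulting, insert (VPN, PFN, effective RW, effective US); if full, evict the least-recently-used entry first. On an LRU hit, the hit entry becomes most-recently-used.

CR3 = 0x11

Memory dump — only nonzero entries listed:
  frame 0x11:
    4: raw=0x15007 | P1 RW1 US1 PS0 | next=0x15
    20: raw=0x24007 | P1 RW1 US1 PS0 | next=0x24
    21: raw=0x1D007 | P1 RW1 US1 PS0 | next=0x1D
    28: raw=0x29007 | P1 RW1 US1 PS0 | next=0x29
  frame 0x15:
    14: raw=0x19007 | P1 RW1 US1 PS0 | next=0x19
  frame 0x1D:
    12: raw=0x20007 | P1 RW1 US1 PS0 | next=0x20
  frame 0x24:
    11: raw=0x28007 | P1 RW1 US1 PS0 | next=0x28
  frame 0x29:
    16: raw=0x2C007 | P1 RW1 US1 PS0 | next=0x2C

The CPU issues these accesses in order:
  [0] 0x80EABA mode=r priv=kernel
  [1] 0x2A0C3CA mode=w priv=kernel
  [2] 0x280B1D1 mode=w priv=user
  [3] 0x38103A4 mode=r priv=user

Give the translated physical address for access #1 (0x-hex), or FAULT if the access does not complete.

Walk each access:
#0 VA=0x80EABA (r,kernel):
  L0: frame=0x11 idx=4 entry=0x15007 [P=1 RW=1 US=1 PS=0]
  L1: frame=0x15 idx=14 entry=0x19007 [P=1 RW=1 US=1 PS=0]
  → PA=0x19ABA  (2 entries read)
#1 VA=0x2A0C3CA (w,kernel):
  L0: frame=0x11 idx=21 entry=0x1D007 [P=1 RW=1 US=1 PS=0]
  L1: frame=0x1D idx=12 entry=0x20007 [P=1 RW=1 US=1 PS=0]
  → PA=0x203CA  (2 entries read)
#2 VA=0x280B1D1 (w,user):
  L0: frame=0x11 idx=20 entry=0x24007 [P=1 RW=1 US=1 PS=0]
  L1: frame=0x24 idx=11 entry=0x28007 [P=1 RW=1 US=1 PS=0]
  → PA=0x281D1  (2 entries read)
#3 VA=0x38103A4 (r,user):
  L0: frame=0x11 idx=28 entry=0x29007 [P=1 RW=1 US=1 PS=0]
  L1: frame=0x29 idx=16 entry=0x2C007 [P=1 RW=1 US=1 PS=0]
  → PA=0x2C3A4  (2 entries read)

Access #1 PA: 0x203CA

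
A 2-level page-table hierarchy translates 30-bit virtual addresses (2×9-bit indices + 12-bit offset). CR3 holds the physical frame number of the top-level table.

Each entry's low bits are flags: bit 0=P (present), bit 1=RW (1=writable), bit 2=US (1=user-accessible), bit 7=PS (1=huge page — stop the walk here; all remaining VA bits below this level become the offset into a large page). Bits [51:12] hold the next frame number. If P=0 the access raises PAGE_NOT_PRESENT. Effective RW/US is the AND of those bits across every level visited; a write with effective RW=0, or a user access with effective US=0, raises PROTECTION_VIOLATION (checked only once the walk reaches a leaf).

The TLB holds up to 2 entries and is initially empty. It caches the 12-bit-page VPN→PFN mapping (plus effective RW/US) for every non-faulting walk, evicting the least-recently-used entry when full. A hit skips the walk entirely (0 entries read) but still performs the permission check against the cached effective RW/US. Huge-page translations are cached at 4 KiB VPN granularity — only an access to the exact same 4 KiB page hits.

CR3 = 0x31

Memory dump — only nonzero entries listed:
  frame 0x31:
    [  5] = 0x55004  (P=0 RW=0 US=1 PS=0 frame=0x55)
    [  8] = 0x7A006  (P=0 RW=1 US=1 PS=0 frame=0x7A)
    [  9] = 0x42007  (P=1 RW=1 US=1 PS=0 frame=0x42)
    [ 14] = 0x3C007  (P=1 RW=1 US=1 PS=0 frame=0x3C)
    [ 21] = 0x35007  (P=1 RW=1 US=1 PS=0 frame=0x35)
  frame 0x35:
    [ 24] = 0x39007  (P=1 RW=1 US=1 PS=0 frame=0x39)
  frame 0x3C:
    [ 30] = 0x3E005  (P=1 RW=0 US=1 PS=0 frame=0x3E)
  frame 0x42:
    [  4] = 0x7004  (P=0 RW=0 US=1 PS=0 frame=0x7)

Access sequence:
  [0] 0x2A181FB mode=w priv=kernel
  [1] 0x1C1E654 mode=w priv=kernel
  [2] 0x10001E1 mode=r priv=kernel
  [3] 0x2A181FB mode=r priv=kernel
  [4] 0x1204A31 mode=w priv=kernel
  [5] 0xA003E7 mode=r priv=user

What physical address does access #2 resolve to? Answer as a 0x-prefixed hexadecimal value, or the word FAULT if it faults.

Walk each access:
#0 VA=0x2A181FB (w,kernel):
  [0] read 0x31 idx=21: raw=0x35007 flags P=1 W=1 U=1 S=0
  [1] read 0x35 idx=24: raw=0x39007 flags P=1 W=1 U=1 S=0
  → PA=0x391FB  (2 entries read)
#1 VA=0x1C1E654 (w,kernel):
  [0] read 0x31 idx=14: raw=0x3C007 flags P=1 W=1 U=1 S=0
  [1] read 0x3C idx=30: raw=0x3E005 flags P=1 W=0 U=1 S=0
  ✗ PROTECTION_VIOLATION  [2 reads]
#2 VA=0x10001E1 (r,kernel):
  [0] read 0x31 idx=8: raw=0x7A006 flags P=0 W=1 U=1 S=0
  ✗ PAGE_NOT_PRESENT  [1 reads]
#3 VA=0x2A181FB (r,kernel):
  TLB hit vpn=0x2A18 → PA=0x391FB
#4 VA=0x1204A31 (w,kernel):
  [0] read 0x31 idx=9: raw=0x42007 flags P=1 W=1 U=1 S=0
  [1] read 0x42 idx=4: raw=0x7004 flags P=0 W=0 U=1 S=0
  ✗ PAGE_NOT_PRESENT  [2 reads]
#5 VA=0xA003E7 (r,user):
  [0] read 0x31 idx=5: raw=0x55004 flags P=0 W=0 U=1 S=0
  ✗ PAGE_NOT_PRESENT  [1 reads]

Access #2 PA: FAULT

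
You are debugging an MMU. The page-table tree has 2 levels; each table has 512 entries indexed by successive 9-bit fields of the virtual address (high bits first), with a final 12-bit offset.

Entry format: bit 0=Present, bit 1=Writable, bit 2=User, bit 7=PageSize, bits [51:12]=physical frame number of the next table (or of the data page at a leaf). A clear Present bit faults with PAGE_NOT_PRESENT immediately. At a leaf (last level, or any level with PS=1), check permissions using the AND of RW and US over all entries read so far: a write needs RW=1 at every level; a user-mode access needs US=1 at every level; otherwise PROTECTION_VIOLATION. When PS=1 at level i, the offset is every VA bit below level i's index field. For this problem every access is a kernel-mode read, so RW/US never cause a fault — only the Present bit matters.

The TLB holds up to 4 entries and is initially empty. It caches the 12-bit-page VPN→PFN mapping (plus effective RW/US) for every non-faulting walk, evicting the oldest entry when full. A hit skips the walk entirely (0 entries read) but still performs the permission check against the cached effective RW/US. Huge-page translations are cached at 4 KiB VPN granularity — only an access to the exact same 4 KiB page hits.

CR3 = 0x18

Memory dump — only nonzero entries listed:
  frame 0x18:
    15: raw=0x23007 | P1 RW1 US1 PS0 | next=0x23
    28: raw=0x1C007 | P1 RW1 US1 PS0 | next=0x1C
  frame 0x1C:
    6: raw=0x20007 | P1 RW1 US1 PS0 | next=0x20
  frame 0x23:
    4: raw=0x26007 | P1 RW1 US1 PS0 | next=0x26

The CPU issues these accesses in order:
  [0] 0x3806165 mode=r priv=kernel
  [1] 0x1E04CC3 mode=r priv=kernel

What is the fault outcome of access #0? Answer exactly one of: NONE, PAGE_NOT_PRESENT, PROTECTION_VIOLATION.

Walk each access:
#0 VA=0x3806165 (r,kernel):
  lvl0: tbl 0x18, slot 28 ⇒ 0x1C007 (P1/RW1/US1/PS0)
  lvl1: tbl 0x1C, slot 6 ⇒ 0x20007 (P1/RW1/US1/PS0)
  ✓ 0x20165  — 2 lookups
#1 VA=0x1E04CC3 (r,kernel):
  lvl0: tbl 0x18, slot 15 ⇒ 0x23007 (P1/RW1/US1/PS0)
  lvl1: tbl 0x23, slot 4 ⇒ 0x26007 (P1/RW1/US1/PS0)
  ✓ 0x26CC3  — 2 lookups

Access #0 fault: NONE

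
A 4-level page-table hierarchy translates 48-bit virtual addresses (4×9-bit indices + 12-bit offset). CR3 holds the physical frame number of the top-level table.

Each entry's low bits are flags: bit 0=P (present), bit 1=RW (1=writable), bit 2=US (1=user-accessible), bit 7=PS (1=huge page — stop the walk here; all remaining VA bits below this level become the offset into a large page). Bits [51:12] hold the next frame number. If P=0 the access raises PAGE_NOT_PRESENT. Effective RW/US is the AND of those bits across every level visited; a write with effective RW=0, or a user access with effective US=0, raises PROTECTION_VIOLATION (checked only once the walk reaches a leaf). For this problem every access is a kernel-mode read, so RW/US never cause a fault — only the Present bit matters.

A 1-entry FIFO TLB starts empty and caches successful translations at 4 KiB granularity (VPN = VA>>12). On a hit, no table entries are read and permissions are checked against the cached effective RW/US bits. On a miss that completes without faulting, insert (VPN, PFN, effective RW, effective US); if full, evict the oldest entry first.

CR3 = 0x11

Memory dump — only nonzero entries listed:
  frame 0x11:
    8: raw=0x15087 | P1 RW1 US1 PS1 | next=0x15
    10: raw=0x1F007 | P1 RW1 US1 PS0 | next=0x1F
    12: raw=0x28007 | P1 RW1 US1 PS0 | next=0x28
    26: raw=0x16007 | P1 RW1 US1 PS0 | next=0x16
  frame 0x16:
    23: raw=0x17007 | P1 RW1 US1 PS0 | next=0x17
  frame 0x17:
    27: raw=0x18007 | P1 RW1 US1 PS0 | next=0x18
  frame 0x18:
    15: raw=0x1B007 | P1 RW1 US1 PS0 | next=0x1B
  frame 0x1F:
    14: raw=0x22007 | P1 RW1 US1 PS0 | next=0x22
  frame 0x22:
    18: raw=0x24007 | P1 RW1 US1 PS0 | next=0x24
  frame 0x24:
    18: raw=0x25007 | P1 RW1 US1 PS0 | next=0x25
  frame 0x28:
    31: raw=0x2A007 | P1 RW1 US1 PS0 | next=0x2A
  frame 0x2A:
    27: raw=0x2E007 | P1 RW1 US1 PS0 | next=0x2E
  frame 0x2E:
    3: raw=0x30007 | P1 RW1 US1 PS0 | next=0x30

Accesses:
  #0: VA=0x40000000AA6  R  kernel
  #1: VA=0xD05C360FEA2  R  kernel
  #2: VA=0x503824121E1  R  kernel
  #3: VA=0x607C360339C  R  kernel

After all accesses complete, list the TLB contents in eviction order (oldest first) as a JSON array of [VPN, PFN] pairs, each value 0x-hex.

Per-access translation:
#0 VA=0x40000000AA6 (r,kernel):
  L0 @0x11[8] → 0x15087  P=1,RW=1,US=1,PS=1
  ✓ 0x15AA6 (huge @L0)  — 1 lookups
#1 VA=0xD05C360FEA2 (r,kernel):
  L0 @0x11[26] → 0x16007  P=1,RW=1,US=1,PS=0
  L1 @0x16[23] → 0x17007  P=1,RW=1,US=1,PS=0
  L2 @0x17[27] → 0x18007  P=1,RW=1,US=1,PS=0
  L3 @0x18[15] → 0x1B007  P=1,RW=1,US=1,PS=0
  ✓ 0x1BEA2  — 4 lookups
#2 VA=0x503824121E1 (r,kernel):
  L0 @0x11[10] → 0x1F007  P=1,RW=1,US=1,PS=0
  L1 @0x1F[14] → 0x22007  P=1,RW=1,US=1,PS=0
  L2 @0x22[18] → 0x24007  P=1,RW=1,US=1,PS=0
  L3 @0x24[18] → 0x25007  P=1,RW=1,US=1,PS=0
  ✓ 0x251E1  — 4 lookups
#3 VA=0x607C360339C (r,kernel):
  L0 @0x11[12] → 0x28007  P=1,RW=1,US=1,PS=0
  L1 @0x28[31] → 0x2A007  P=1,RW=1,US=1,PS=0
  L2 @0x2A[27] → 0x2E007  P=1,RW=1,US=1,PS=0
  L3 @0x2E[3] → 0x30007  P=1,RW=1,US=1,PS=0
  ✓ 0x3039C  — 4 lookups

TLB: [["0x607C3603", "0x30"]]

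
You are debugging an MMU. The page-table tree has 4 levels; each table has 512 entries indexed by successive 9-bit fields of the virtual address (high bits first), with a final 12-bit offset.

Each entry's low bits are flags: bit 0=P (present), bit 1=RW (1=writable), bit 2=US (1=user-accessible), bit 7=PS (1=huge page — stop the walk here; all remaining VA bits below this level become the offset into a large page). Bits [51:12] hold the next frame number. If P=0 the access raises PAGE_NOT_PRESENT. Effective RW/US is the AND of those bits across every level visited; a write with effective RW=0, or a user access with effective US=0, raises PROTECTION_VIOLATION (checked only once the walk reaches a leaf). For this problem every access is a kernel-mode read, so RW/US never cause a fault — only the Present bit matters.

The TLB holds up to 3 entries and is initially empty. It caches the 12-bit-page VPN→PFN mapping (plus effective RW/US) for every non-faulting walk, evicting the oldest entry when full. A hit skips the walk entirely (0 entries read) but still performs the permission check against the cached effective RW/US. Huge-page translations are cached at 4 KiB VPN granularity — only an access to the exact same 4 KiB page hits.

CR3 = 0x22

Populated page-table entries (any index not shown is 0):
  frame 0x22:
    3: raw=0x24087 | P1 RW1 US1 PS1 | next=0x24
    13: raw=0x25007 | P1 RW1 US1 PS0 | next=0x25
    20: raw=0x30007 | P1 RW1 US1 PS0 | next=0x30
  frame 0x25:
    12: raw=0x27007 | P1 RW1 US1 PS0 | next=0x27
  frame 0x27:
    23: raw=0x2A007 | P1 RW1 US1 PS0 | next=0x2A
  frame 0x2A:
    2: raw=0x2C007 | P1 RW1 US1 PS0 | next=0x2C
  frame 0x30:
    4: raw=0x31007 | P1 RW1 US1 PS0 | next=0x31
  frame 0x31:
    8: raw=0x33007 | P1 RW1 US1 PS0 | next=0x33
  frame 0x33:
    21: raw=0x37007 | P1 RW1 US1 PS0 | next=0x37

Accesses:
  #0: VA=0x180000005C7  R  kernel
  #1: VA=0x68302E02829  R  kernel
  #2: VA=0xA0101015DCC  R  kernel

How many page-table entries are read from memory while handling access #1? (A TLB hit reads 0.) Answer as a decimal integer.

Trace:
#0 VA=0x180000005C7 (r,kernel):
  lvl0: tbl 0x22, slot 3 ⇒ 0x24087 (P1/RW1/US1/PS1)
  ✓ 0x245C7 (huge @L0)  — 1 lookups
#1 VA=0x68302E02829 (r,kernel):
  lvl0: tbl 0x22, slot 13 ⇒ 0x25007 (P1/RW1/US1/PS0)
  lvl1: tbl 0x25, slot 12 ⇒ 0x27007 (P1/RW1/US1/PS0)
  lvl2: tbl 0x27, slot 23 ⇒ 0x2A007 (P1/RW1/US1/PS0)
  lvl3: tbl 0x2A, slot 2 ⇒ 0x2C007 (P1/RW1/US1/PS0)
  ✓ 0x2C829  — 4 lookups
#2 VA=0xA0101015DCC (r,kernel):
  lvl0: tbl 0x22, slot 20 ⇒ 0x30007 (P1/RW1/US1/PS0)
  lvl1: tbl 0x30, slot 4 ⇒ 0x31007 (P1/RW1/US1/PS0)
  lvl2: tbl 0x31, slot 8 ⇒ 0x33007 (P1/RW1/US1/PS0)
  lvl3: tbl 0x33, slot 21 ⇒ 0x37007 (P1/RW1/US1/PS0)
  ✓ 0x37DCC  — 4 lookups

Entries read for #1: 4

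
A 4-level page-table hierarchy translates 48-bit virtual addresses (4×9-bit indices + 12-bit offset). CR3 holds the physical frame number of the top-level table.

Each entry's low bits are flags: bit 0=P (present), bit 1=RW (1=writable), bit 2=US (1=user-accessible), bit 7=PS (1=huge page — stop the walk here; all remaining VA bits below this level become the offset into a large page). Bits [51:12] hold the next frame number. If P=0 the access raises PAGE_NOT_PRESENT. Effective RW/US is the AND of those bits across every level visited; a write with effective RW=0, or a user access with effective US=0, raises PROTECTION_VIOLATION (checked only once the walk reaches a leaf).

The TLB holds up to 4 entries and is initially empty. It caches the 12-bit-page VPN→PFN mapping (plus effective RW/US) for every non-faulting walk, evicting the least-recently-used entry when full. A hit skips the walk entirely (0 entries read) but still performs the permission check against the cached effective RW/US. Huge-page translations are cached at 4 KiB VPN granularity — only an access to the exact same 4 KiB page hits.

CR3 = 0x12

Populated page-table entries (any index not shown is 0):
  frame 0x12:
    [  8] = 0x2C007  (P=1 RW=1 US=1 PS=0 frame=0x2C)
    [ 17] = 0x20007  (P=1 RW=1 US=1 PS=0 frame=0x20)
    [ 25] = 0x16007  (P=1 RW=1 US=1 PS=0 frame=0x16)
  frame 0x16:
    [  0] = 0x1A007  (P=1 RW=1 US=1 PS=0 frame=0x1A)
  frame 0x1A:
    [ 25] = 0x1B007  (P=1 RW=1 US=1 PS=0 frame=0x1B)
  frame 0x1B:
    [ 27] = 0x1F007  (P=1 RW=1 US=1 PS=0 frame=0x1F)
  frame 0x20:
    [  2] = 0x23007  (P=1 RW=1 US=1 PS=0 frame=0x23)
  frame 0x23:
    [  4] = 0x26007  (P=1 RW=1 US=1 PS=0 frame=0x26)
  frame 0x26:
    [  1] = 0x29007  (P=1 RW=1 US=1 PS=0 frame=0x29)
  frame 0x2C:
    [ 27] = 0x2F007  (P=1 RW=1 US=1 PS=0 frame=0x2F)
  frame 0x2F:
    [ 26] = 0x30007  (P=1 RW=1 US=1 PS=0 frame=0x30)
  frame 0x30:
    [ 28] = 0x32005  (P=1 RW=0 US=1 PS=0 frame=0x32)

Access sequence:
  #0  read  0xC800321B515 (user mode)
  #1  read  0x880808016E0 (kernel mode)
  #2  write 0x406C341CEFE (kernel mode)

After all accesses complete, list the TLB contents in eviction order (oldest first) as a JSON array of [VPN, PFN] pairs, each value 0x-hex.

Walk each access:
#0 VA=0xC800321B515 (r,user):
  L0: frame=0x12 idx=25 entry=0x16007 [P=1 RW=1 US=1 PS=0]
  L1: frame=0x16 idx=0 entry=0x1A007 [P=1 RW=1 US=1 PS=0]
  L2: frame=0x1A idx=25 entry=0x1B007 [P=1 RW=1 US=1 PS=0]
  L3: frame=0x1B idx=27 entry=0x1F007 [P=1 RW=1 US=1 PS=0]
  ⇒ phys 0x1F515  [4 reads]
#1 VA=0x880808016E0 (r,kernel):
  L0: frame=0x12 idx=17 entry=0x20007 [P=1 RW=1 US=1 PS=0]
  L1: frame=0x20 idx=2 entry=0x23007 [P=1 RW=1 US=1 PS=0]
  L2: frame=0x23 idx=4 entry=0x26007 [P=1 RW=1 US=1 PS=0]
  L3: frame=0x26 idx=1 entry=0x29007 [P=1 RW=1 US=1 PS=0]
  ⇒ phys 0x296E0  [4 reads]
#2 VA=0x406C341CEFE (w,kernel):
  L0: frame=0x12 idx=8 entry=0x2C007 [P=1 RW=1 US=1 PS=0]
  L1: frame=0x2C idx=27 entry=0x2F007 [P=1 RW=1 US=1 PS=0]
  L2: frame=0x2F idx=26 entry=0x30007 [P=1 RW=1 US=1 PS=0]
  L3: frame=0x30 idx=28 entry=0x32005 [P=1 RW=0 US=1 PS=0]
  ⇒ fault: PROTECTION_VIOLATION  — 4 lookups

TLB: [["0xC800321B", "0x1F"], ["0x88080801", "0x29"]]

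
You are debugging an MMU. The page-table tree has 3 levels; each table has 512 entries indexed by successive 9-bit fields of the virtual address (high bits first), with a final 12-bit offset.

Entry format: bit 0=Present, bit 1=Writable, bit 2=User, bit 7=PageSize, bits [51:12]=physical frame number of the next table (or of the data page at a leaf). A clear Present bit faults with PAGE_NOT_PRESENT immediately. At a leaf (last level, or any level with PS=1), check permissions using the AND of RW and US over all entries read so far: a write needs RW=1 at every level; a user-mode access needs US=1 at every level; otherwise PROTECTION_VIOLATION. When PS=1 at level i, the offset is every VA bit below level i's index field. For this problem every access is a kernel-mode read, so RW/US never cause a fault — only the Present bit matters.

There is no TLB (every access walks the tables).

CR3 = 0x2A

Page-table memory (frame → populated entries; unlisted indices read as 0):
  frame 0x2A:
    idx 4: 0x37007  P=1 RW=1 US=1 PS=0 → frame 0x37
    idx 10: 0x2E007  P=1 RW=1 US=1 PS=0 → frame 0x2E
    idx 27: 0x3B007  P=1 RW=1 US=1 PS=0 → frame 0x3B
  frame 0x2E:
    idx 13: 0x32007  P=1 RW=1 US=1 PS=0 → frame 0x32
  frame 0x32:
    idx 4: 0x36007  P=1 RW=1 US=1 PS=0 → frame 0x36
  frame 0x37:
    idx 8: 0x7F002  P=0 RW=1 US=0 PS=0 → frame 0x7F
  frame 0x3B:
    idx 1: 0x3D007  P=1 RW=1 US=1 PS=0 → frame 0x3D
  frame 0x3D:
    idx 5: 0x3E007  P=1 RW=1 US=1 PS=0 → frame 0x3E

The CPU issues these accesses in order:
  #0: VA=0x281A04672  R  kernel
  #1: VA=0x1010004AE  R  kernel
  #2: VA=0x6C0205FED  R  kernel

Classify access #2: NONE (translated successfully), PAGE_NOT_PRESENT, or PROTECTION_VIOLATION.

Trace:
#0 VA=0x281A04672 (r,kernel):
  [0] read 0x2A idx=10: raw=0x2E007 flags P=1 W=1 U=1 S=0
  [1] read 0x2E idx=13: raw=0x32007 flags P=1 W=1 U=1 S=0
  [2] read 0x32 idx=4: raw=0x36007 flags P=1 W=1 U=1 S=0
  ✓ 0x36672  — 3 lookups
#1 VA=0x1010004AE (r,kernel):
  [0] read 0x2A idx=4: raw=0x37007 flags P=1 W=1 U=1 S=0
  [1] read 0x37 idx=8: raw=0x7F002 flags P=0 W=1 U=0 S=0
  → PAGE_NOT_PRESENT  (2 entries read)
#2 VA=0x6C0205FED (r,kernel):
  [0] read 0x2A idx=27: raw=0x3B007 flags P=1 W=1 U=1 S=0
  [1] read 0x3B idx=1: raw=0x3D007 flags P=1 W=1 U=1 S=0
  [2] read 0x3D idx=5: raw=0x3E007 flags P=1 W=1 U=1 S=0
  ✓ 0x3EFED  — 3 lookups

Access #2 fault: NONE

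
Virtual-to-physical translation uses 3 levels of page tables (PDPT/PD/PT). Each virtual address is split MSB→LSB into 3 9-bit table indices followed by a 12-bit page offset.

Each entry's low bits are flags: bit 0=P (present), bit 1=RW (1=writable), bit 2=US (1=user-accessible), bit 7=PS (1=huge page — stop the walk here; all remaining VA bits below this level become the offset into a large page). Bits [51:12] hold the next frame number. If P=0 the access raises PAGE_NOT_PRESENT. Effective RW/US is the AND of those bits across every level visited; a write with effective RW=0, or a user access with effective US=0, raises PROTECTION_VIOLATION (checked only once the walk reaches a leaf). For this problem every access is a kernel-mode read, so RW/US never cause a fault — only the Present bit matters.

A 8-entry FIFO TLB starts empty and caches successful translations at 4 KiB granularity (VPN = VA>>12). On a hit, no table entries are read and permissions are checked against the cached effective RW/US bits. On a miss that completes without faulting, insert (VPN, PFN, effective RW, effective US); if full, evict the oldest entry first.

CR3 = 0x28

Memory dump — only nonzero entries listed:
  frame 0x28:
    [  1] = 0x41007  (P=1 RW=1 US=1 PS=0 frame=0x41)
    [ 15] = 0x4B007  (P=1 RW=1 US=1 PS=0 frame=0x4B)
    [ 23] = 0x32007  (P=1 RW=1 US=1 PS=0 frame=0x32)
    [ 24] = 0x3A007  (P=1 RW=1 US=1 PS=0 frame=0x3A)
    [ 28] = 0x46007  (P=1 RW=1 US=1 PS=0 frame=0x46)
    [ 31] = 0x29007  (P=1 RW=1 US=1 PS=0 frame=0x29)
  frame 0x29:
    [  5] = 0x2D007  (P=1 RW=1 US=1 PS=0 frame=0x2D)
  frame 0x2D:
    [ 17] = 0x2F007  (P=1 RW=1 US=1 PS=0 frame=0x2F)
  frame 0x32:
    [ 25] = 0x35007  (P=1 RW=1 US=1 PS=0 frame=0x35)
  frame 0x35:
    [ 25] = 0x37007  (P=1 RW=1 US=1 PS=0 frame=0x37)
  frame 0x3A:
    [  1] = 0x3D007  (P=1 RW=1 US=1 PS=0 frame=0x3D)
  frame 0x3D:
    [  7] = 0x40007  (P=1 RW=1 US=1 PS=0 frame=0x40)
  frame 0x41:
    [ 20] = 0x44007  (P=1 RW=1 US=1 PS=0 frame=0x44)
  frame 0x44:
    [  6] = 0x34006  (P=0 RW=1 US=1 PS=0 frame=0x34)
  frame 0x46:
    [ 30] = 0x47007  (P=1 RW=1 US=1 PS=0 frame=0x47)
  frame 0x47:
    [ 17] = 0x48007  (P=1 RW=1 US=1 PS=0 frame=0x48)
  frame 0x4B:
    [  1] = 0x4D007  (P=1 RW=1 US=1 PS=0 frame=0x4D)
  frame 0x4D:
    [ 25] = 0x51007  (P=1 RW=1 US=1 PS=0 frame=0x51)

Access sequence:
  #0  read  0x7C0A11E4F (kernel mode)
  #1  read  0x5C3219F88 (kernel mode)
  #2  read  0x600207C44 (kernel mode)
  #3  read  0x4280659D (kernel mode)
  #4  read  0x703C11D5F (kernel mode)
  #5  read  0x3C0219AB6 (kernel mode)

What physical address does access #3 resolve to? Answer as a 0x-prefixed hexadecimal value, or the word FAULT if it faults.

Per-access translation:
#0 VA=0x7C0A11E4F (r,kernel):
  L0: frame=0x28 idx=31 entry=0x29007 [P=1 RW=1 US=1 PS=0]
  L1: frame=0x29 idx=5 entry=0x2D007 [P=1 RW=1 US=1 PS=0]
  L2: frame=0x2D idx=17 entry=0x2F007 [P=1 RW=1 US=1 PS=0]
  ⇒ phys 0x2FE4F  [3 reads]
#1 VA=0x5C3219F88 (r,kernel):
  L0: frame=0x28 idx=23 entry=0x32007 [P=1 RW=1 US=1 PS=0]
  L1: frame=0x32 idx=25 entry=0x35007 [P=1 RW=1 US=1 PS=0]
  L2: frame=0x35 idx=25 entry=0x37007 [P=1 RW=1 US=1 PS=0]
  ⇒ phys 0x37F88  [3 reads]
#2 VA=0x600207C44 (r,kernel):
  L0: frame=0x28 idx=24 entry=0x3A007 [P=1 RW=1 US=1 PS=0]
  L1: frame=0x3A idx=1 entry=0x3D007 [P=1 RW=1 US=1 PS=0]
  L2: frame=0x3D idx=7 entry=0x40007 [P=1 RW=1 US=1 PS=0]
  ⇒ phys 0x40C44  [3 reads]
#3 VA=0x4280659D (r,kernel):
  L0: frame=0x28 idx=1 entry=0x41007 [P=1 RW=1 US=1 PS=0]
  L1: frame=0x41 idx=20 entry=0x44007 [P=1 RW=1 US=1 PS=0]
  L2: frame=0x44 idx=6 entry=0x34006 [P=0 RW=1 US=1 PS=0]
  → PAGE_NOT_PRESENT  (3 entries read)
#4 VA=0x703C11D5F (r,kernel):
  L0: frame=0x28 idx=28 entry=0x46007 [P=1 RW=1 US=1 PS=0]
  L1: frame=0x46 idx=30 entry=0x47007 [P=1 RW=1 US=1 PS=0]
  L2: frame=0x47 idx=17 entry=0x48007 [P=1 RW=1 US=1 PS=0]
  ⇒ phys 0x48D5F  [3 reads]
#5 VA=0x3C0219AB6 (r,kernel):
  L0: frame=0x28 idx=15 entry=0x4B007 [P=1 RW=1 US=1 PS=0]
  L1: frame=0x4B idx=1 entry=0x4D007 [P=1 RW=1 US=1 PS=0]
  L2: frame=0x4D idx=25 entry=0x51007 [P=1 RW=1 US=1 PS=0]
  ⇒ phys 0x51AB6  [3 reads]

Access #3 PA: FAULT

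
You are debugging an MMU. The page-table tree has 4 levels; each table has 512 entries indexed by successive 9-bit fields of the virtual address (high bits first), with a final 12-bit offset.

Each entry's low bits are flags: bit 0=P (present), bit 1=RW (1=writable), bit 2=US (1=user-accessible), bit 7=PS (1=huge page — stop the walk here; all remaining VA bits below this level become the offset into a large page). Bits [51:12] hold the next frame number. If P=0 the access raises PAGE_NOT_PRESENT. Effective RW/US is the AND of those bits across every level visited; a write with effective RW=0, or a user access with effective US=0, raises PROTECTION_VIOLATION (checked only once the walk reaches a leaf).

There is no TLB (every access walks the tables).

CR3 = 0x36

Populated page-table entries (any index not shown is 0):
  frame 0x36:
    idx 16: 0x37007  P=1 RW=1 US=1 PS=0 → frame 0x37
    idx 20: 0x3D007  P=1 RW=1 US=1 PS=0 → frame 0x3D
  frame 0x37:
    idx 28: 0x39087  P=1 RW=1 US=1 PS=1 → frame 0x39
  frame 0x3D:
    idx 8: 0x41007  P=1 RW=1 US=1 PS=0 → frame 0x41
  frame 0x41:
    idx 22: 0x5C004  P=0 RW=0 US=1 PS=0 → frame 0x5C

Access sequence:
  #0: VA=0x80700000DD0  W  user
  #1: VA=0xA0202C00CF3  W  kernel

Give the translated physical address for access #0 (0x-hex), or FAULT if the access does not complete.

Trace:
#0 VA=0x80700000DD0 (w,user):
  lvl0: tbl 0x36, slot 16 ⇒ 0x37007 (P1/RW1/US1/PS0)
  lvl1: tbl 0x37, slot 28 ⇒ 0x39087 (P1/RW1/US1/PS1)
  → PA=0x39DD0 (huge @L1)  (2 entries read)
#1 VA=0xA0202C00CF3 (w,kernel):
  lvl0: tbl 0x36, slot 20 ⇒ 0x3D007 (P1/RW1/US1/PS0)
  lvl1: tbl 0x3D, slot 8 ⇒ 0x41007 (P1/RW1/US1/PS0)
  lvl2: tbl 0x41, slot 22 ⇒ 0x5C004 (P0/RW0/US1/PS0)
  → PAGE_NOT_PRESENT  (3 entries read)

Access #0 PA: 0x39DD0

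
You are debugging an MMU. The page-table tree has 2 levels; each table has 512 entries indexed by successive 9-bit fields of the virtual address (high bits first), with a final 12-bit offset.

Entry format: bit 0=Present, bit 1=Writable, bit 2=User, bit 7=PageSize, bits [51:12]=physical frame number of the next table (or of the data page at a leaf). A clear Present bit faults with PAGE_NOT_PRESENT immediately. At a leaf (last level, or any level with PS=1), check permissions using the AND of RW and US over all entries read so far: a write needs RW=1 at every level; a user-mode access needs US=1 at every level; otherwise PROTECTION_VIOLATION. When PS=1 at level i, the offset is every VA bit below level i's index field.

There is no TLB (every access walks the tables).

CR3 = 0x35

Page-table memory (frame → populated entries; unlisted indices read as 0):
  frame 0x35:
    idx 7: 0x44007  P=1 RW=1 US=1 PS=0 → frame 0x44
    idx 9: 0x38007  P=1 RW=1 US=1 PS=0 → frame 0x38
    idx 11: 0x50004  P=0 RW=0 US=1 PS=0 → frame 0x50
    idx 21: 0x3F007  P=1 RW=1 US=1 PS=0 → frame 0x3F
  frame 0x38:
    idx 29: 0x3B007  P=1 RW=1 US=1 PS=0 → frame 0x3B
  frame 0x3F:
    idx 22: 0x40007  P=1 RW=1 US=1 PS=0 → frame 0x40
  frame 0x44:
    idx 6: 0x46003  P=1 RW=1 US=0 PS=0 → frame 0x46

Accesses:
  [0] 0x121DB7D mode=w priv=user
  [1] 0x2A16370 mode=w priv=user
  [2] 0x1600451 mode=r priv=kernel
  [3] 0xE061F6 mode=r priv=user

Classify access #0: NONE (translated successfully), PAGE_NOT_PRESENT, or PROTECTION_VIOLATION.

Walk each access:
#0 VA=0x121DB7D (w,user):
  [0] read 0x35 idx=9: raw=0x38007 flags P=1 W=1 U=1 S=0
  [1] read 0x38 idx=29: raw=0x3B007 flags P=1 W=1 U=1 S=0
  ⇒ phys 0x3BB7D  [2 reads]
#1 VA=0x2A16370 (w,user):
  [0] read 0x35 idx=21: raw=0x3F007 flags P=1 W=1 U=1 S=0
  [1] read 0x3F idx=22: raw=0x40007 flags P=1 W=1 U=1 S=0
  ⇒ phys 0x40370  [2 reads]
#2 VA=0x1600451 (r,kernel):
  [0] read 0x35 idx=11: raw=0x50004 flags P=0 W=0 U=1 S=0
  ✗ PAGE_NOT_PRESENT  [1 reads]
#3 VA=0xE061F6 (r,user):
  [0] read 0x35 idx=7: raw=0x44007 flags P=1 W=1 U=1 S=0
  [1] read 0x44 idx=6: raw=0x46003 flags P=1 W=1 U=0 S=0
  ✗ PROTECTION_VIOLATION  [2 reads]

Access #0 fault: NONE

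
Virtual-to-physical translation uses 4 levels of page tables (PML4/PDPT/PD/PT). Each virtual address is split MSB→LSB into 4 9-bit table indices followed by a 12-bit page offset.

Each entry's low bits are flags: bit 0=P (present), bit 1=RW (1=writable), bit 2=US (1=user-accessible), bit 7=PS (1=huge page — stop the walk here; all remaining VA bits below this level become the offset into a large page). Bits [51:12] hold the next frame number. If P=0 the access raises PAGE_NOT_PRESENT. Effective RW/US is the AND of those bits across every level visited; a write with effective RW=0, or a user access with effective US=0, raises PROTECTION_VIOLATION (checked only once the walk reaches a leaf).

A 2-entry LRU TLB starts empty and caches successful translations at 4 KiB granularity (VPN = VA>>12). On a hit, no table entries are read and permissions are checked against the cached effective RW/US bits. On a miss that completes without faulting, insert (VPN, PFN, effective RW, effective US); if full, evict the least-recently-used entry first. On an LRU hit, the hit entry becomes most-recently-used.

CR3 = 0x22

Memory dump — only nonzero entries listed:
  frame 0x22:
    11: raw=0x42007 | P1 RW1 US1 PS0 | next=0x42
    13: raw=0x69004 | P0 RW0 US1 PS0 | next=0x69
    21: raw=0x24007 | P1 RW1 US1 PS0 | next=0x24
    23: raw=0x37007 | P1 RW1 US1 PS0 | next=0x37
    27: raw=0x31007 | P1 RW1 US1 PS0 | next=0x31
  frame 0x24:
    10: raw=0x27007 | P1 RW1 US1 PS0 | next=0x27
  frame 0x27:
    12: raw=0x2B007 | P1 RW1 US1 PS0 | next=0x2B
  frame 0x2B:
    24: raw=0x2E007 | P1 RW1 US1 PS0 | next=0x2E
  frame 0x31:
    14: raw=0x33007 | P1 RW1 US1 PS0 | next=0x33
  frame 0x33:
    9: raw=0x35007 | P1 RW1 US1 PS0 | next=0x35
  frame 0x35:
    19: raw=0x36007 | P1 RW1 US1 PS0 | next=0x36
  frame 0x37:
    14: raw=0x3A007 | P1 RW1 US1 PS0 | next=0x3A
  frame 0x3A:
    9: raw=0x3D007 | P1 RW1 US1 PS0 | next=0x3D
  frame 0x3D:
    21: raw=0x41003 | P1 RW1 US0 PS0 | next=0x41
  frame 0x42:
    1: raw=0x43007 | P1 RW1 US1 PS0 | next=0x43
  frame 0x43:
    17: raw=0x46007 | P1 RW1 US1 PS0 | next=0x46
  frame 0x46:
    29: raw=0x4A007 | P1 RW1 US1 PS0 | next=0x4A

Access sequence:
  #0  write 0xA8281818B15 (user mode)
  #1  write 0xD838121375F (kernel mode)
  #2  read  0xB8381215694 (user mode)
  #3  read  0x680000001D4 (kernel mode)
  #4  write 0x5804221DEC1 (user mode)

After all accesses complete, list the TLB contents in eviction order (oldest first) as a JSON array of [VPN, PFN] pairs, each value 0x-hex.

Per-access translation:
#0 VA=0xA8281818B15 (w,user):
  [0] read 0x22 idx=21: raw=0x24007 flags P=1 W=1 U=1 S=0
  [1] read 0x24 idx=10: raw=0x27007 flags P=1 W=1 U=1 S=0
  [2] read 0x27 idx=12: raw=0x2B007 flags P=1 W=1 U=1 S=0
  [3] read 0x2B idx=24: raw=0x2E007 flags P=1 W=1 U=1 S=0
  ✓ 0x2EB15  — 4 lookups
#1 VA=0xD838121375F (w,kernel):
  [0] read 0x22 idx=27: raw=0x31007 flags P=1 W=1 U=1 S=0
  [1] read 0x31 idx=14: raw=0x33007 flags P=1 W=1 U=1 S=0
  [2] read 0x33 idx=9: raw=0x35007 flags P=1 W=1 U=1 S=0
  [3] read 0x35 idx=19: raw=0x36007 flags P=1 W=1 U=1 S=0
  ✓ 0x3675F  — 4 lookups
#2 VA=0xB8381215694 (r,user):
  [0] read 0x22 idx=23: raw=0x37007 flags P=1 W=1 U=1 S=0
  [1] read 0x37 idx=14: raw=0x3A007 flags P=1 W=1 U=1 S=0
  [2] read 0x3A idx=9: raw=0x3D007 flags P=1 W=1 U=1 S=0
  [3] read 0x3D idx=21: raw=0x41003 flags P=1 W=1 U=0 S=0
  ✗ PROTECTION_VIOLATION  [4 reads]
#3 VA=0x680000001D4 (r,kernel):
  [0] read 0x22 idx=13: raw=0x69004 flags P=0 W=0 U=1 S=0
  ✗ PAGE_NOT_PRESENT  [1 reads]
#4 VA=0x5804221DEC1 (w,user):
  [0] read 0x22 idx=11: raw=0x42007 flags P=1 W=1 U=1 S=0
  [1] read 0x42 idx=1: raw=0x43007 flags P=1 W=1 U=1 S=0
  [2] read 0x43 idx=17: raw=0x46007 flags P=1 W=1 U=1 S=0
  [3] read 0x46 idx=29: raw=0x4A007 flags P=1 W=1 U=1 S=0
  ✓ 0x4AEC1  — 4 lookups

TLB: [["0xD8381213", "0x36"], ["0x5804221D", "0x4A"]]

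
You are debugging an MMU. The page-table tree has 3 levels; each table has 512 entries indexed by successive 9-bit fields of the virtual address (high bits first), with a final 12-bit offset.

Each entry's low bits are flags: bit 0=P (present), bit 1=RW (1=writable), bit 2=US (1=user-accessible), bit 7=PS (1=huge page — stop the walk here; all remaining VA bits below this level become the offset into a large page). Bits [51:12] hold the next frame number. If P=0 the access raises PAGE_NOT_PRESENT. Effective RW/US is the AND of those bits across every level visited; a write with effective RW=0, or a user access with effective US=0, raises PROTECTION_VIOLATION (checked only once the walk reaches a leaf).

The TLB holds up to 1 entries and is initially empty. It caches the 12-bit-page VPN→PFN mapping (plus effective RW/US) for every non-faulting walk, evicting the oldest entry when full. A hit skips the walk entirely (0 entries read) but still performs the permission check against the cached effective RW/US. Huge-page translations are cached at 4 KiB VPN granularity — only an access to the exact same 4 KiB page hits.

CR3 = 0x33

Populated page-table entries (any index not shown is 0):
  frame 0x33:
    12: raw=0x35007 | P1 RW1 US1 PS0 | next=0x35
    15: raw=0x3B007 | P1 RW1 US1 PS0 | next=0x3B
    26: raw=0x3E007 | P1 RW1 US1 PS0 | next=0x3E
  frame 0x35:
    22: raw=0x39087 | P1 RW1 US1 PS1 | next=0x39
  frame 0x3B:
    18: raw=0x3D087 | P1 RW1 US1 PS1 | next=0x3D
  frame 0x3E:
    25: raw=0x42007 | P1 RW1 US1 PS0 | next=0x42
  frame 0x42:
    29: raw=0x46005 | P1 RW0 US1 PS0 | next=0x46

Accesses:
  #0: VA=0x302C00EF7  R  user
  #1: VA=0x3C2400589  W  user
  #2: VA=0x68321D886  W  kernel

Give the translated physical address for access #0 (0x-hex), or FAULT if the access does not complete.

Per-access translation:
#0 VA=0x302C00EF7 (r,user):
  lvl0: tbl 0x33, slot 12 ⇒ 0x35007 (P1/RW1/US1/PS0)
  lvl1: tbl 0x35, slot 22 ⇒ 0x39087 (P1/RW1/US1/PS1)
  ✓ 0x39EF7 (huge @L1)  — 2 lookups
#1 VA=0x3C2400589 (w,user):
  lvl0: tbl 0x33, slot 15 ⇒ 0x3B007 (P1/RW1/US1/PS0)
  lvl1: tbl 0x3B, slot 18 ⇒ 0x3D087 (P1/RW1/US1/PS1)
  ✓ 0x3D589 (huge @L1)  — 2 lookups
#2 VA=0x68321D886 (w,kernel):
  lvl0: tbl 0x33, slot 26 ⇒ 0x3E007 (P1/RW1/US1/PS0)
  lvl1: tbl 0x3E, slot 25 ⇒ 0x42007 (P1/RW1/US1/PS0)
  lvl2: tbl 0x42, slot 29 ⇒ 0x46005 (P1/RW0/US1/PS0)
  ⇒ fault: PROTECTION_VIOLATION  — 3 lookups

Access #0 PA: 0x39EF7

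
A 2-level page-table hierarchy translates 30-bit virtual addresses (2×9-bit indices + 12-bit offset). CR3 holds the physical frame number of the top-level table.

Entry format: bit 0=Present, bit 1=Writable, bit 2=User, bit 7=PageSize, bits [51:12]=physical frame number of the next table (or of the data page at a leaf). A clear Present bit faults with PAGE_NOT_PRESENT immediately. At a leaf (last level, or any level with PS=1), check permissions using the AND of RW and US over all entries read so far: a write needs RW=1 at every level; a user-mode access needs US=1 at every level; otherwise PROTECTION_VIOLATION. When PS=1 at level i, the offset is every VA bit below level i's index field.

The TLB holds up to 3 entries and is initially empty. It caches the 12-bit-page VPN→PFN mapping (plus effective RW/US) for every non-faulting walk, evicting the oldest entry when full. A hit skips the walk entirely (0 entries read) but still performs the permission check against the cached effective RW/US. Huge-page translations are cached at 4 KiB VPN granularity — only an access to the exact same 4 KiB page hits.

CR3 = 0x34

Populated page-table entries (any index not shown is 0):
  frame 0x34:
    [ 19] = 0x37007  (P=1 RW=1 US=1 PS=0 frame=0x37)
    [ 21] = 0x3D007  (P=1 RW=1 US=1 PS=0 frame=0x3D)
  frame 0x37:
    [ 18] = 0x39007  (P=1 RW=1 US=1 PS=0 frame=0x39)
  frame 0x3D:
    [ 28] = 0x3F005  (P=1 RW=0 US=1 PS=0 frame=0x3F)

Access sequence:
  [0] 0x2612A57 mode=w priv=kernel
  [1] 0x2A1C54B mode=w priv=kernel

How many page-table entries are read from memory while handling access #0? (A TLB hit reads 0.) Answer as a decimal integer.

Trace:
#0 VA=0x2612A57 (w,kernel):
  [0] read 0x34 idx=19: raw=0x37007 flags P=1 W=1 U=1 S=0
  [1] read 0x37 idx=18: raw=0x39007 flags P=1 W=1 U=1 S=0
  ✓ 0x39A57  — 2 lookups
#1 VA=0x2A1C54B (w,kernel):
  [0] read 0x34 idx=21: raw=0x3D007 flags P=1 W=1 U=1 S=0
  [1] read 0x3D idx=28: raw=0x3F005 flags P=1 W=0 U=1 S=0
  ✗ PROTECTION_VIOLATION  [2 reads]

Entries read for #0: 2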